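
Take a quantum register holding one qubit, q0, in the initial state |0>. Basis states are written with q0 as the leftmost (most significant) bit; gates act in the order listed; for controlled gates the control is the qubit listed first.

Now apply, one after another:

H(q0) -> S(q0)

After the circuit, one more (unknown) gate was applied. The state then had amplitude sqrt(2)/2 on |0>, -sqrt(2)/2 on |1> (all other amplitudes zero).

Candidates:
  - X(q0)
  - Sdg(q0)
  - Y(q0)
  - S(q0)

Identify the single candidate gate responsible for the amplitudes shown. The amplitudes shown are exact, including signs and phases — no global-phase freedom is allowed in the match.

The applied gate was S(q0).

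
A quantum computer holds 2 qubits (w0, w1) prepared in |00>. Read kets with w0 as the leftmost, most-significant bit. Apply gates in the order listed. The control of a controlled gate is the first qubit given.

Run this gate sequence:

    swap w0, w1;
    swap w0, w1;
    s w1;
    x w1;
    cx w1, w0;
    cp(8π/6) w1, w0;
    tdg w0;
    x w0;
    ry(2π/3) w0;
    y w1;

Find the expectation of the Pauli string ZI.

The expectation value of ZI is -1/2. Key observation: the block from step 1 through step 2 cancels to the identity and can be dropped.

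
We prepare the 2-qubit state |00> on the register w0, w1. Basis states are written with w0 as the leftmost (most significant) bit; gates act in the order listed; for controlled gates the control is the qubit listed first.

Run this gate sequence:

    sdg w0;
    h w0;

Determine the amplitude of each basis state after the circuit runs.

The final amplitudes are sqrt(2)/2 on |00>, 0 on |01>, sqrt(2)/2 on |10>, 0 on |11>.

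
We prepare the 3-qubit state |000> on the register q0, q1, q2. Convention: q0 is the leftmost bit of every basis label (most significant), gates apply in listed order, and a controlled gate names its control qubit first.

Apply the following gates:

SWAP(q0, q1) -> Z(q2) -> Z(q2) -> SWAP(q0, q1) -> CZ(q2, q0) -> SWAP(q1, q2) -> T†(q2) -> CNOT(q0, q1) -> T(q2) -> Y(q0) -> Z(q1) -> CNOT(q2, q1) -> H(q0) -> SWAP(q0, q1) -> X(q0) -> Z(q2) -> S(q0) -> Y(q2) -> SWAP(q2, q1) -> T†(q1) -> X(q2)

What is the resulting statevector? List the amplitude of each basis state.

The resulting statevector has amplitude sqrt(2)*exp(I*pi/4)/2 on |110>, -sqrt(2)*exp(I*pi/4)/2 on |111>, and 0 on every other basis state. Key observation: gates 1-4 undo each other exactly, leaving only the rest of the circuit to track.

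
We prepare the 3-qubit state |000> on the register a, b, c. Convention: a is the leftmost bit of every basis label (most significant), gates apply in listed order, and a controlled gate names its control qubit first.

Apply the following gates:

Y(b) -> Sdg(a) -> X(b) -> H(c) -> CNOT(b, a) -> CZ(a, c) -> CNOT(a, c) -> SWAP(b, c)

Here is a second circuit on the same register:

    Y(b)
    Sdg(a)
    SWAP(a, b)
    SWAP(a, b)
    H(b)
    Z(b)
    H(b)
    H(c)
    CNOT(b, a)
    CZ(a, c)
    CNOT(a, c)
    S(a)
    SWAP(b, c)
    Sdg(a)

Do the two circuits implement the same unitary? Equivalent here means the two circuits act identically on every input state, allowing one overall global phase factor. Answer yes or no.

Yes — the two circuits implement the same unitary up to a global phase.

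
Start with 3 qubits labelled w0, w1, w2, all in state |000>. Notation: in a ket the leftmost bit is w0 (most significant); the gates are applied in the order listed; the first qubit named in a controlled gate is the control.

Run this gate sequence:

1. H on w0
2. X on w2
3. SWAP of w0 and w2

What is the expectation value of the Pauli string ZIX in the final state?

In the final state, ZIX has expectation -1.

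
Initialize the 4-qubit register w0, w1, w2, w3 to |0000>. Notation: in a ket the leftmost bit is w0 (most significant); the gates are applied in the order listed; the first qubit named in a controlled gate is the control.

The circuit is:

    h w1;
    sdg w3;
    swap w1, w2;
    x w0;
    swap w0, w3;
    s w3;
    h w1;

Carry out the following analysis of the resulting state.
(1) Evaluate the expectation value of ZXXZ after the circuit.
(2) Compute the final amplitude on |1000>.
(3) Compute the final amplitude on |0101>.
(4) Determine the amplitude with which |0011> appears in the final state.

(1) The observable ZXXZ averages to -1.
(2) The amplitude on |1000> is 0.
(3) The amplitude on |0101> is I/2.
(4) The amplitude on |0011> is I/2.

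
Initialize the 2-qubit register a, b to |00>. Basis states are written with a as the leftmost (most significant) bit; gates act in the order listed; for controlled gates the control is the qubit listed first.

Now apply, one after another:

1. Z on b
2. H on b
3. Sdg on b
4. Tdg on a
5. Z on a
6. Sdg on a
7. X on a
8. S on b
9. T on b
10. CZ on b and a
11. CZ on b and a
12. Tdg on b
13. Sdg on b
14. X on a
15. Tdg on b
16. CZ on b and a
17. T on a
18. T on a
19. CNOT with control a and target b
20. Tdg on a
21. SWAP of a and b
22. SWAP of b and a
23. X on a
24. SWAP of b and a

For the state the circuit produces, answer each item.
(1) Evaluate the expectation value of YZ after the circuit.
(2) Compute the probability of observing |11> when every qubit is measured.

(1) The observable YZ averages to sqrt(2)/2. Key observation: steps 7-14 multiply out to the identity, so the circuit reduces to the remaining gates.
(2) The probability of measuring |11> is 1/2.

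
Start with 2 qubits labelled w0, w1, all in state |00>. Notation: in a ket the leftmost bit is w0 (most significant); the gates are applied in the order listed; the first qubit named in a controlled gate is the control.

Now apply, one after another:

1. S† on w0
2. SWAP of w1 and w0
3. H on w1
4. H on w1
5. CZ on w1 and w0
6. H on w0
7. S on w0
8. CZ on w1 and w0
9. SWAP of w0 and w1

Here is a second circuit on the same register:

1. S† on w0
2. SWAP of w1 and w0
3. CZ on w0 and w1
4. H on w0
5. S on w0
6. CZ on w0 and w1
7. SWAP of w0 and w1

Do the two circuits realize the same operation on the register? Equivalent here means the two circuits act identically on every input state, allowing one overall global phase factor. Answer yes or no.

Yes — the two circuits implement the same unitary up to a global phase.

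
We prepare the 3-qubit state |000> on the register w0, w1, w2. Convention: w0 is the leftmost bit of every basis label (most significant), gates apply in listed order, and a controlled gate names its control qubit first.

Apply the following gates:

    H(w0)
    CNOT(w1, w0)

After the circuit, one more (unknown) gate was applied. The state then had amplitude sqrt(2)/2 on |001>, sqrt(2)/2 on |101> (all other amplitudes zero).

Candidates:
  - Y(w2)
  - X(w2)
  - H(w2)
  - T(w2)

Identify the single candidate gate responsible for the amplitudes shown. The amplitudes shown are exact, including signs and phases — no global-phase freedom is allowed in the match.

It was X(w2) that produced the state shown.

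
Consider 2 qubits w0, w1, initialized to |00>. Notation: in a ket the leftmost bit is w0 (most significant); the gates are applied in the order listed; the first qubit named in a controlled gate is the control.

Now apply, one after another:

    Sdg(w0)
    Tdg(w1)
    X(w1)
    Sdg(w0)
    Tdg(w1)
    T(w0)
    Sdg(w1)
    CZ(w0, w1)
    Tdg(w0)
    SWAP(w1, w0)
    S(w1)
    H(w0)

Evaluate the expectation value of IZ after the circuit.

The observable IZ averages to 1.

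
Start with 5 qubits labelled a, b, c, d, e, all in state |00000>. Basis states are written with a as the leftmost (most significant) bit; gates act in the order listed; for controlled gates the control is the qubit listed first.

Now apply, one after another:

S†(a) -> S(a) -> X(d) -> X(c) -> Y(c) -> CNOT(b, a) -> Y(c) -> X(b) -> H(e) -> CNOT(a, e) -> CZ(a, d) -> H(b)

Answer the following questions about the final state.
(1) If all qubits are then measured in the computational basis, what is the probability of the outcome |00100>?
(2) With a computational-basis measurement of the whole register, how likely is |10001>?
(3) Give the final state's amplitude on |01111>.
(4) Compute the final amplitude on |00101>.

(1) The probability of measuring |00100> is 0.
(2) A full measurement returns |10001> with probability 0.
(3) The final state's coefficient on |01111> equals -1/2.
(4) The amplitude on |00101> is 0.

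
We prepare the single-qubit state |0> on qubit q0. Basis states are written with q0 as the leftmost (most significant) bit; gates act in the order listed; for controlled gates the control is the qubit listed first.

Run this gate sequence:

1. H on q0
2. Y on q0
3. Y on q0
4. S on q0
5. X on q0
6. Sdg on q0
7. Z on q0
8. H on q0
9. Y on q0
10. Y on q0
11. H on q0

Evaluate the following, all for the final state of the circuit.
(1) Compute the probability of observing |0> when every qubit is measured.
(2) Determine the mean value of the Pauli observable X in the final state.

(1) The probability of measuring |0> is 1/2.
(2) The expectation value of X is 1.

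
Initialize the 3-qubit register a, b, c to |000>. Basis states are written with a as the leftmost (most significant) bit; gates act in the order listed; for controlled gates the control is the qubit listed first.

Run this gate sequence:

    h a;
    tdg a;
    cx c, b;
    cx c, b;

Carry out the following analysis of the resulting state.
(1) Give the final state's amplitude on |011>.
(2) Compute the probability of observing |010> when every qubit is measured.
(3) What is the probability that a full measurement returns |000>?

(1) |011> carries amplitude 0 in the final state. Key observation: steps 3-4 multiply out to the identity, so the circuit reduces to the remaining gates.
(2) The probability of measuring |010> is 0.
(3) A full measurement returns |000> with probability 1/2.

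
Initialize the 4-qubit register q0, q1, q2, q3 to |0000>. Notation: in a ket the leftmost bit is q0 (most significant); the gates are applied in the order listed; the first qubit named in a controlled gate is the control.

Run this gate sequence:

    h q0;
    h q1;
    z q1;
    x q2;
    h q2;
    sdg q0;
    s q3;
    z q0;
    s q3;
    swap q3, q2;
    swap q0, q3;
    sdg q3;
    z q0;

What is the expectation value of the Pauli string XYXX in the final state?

The observable XYXX averages to 0.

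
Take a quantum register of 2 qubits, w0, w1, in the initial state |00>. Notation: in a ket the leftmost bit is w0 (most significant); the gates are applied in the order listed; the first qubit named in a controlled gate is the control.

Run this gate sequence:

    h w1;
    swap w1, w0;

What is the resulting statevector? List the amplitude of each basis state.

The resulting statevector has amplitude sqrt(2)/2 on |00>, 0 on |01>, sqrt(2)/2 on |10>, 0 on |11>.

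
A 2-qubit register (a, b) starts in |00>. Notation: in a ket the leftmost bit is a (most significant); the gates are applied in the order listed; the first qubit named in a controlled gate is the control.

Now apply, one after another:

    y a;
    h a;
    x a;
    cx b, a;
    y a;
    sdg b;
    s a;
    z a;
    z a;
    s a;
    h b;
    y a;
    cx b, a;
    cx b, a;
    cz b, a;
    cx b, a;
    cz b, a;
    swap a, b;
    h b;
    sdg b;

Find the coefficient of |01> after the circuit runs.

|01> carries amplitude 0 in the final state.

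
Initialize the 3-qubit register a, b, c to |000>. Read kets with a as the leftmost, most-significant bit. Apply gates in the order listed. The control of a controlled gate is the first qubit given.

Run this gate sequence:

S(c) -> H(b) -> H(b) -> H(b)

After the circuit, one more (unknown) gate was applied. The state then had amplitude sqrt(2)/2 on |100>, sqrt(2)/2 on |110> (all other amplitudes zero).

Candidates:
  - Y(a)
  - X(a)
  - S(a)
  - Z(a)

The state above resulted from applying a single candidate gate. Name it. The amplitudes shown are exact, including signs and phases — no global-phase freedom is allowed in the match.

It was X(a) that produced the state shown. Key observation: steps 2-3 multiply out to the identity, so the circuit reduces to the remaining gates.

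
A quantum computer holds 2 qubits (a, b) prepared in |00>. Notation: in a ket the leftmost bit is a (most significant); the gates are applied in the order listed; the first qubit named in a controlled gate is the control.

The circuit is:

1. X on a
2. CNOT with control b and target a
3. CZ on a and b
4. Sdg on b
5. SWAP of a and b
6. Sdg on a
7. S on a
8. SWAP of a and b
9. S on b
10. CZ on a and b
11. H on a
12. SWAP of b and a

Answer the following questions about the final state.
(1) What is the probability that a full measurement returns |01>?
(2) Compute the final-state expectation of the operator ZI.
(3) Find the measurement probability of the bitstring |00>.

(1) The probability of measuring |01> is 1/2. Key observation: the block from step 3 through step 10 cancels to the identity and can be dropped.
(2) The expectation value of ZI is 1.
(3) A full measurement returns |00> with probability 1/2.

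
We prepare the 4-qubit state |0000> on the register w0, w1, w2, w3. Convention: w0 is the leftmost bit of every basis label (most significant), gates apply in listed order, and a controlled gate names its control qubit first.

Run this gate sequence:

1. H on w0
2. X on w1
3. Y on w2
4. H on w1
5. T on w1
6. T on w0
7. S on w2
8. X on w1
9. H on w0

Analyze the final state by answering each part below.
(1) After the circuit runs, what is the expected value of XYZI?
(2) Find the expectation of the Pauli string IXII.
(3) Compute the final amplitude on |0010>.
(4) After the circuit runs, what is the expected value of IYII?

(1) The observable XYZI averages to 0.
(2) In the final state, IXII has expectation -sqrt(2)/2.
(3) |0010> carries amplitude sqrt(2)*(exp(I*pi/4) + I)/4 in the final state.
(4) In the final state, IYII has expectation sqrt(2)/2.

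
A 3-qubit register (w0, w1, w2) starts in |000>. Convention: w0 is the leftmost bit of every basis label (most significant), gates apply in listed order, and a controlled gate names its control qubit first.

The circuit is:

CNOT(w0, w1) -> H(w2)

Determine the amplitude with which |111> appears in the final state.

|111> carries amplitude 0 in the final state.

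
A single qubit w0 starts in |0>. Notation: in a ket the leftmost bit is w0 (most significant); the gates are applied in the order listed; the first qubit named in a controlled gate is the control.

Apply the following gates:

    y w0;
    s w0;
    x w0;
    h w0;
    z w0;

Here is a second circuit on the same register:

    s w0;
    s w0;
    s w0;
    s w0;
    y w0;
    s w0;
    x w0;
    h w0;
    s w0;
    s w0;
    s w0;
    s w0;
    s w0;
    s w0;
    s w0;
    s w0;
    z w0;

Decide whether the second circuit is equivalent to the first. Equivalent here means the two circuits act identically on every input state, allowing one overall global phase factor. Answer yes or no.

Yes: on every input state the two circuits agree up to one overall phase factor.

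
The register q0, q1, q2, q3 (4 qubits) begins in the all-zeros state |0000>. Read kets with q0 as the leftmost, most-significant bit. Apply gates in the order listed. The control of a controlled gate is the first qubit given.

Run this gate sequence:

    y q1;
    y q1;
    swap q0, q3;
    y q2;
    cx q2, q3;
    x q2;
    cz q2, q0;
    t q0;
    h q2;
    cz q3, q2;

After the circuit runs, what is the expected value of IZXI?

The observable IZXI averages to -1.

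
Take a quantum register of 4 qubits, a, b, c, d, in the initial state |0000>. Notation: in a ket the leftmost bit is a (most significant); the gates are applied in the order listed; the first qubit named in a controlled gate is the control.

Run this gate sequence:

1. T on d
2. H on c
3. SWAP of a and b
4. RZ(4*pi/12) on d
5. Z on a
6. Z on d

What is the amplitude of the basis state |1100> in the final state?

The amplitude on |1100> is 0.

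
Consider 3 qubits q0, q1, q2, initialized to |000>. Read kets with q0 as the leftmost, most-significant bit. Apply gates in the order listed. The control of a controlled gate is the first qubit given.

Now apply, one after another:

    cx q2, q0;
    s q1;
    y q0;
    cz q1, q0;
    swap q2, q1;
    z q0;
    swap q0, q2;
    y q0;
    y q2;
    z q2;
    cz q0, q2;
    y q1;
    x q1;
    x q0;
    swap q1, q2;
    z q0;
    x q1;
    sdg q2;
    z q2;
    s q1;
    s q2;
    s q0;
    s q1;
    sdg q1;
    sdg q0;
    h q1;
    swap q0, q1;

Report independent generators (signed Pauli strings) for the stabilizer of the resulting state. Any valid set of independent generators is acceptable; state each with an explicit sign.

The final state is stabilized by the group generated by -XII, +IZI, +IIZ; other independent generating sets are equally valid.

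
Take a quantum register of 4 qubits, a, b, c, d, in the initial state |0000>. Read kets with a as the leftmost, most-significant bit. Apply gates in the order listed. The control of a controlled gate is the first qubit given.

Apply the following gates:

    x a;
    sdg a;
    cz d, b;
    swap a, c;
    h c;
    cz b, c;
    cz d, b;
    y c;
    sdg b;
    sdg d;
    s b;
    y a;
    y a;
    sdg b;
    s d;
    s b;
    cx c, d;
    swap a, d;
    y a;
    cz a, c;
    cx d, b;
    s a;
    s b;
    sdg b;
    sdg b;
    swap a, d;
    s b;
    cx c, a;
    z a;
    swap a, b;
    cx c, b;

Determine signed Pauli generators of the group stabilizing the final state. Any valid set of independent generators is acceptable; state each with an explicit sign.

The stabilizer group can be generated by +IIXY, +ZIII, +IZII, -IIZZ, among other valid generating sets. Key observation: the block from step 9 through step 16 cancels to the identity and can be dropped.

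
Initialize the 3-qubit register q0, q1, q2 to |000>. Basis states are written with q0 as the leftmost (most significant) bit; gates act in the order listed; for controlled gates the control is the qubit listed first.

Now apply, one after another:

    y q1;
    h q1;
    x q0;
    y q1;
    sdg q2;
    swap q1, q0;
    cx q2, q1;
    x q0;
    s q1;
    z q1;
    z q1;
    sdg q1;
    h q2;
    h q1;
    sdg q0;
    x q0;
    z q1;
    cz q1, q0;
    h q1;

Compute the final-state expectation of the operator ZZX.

The observable ZZX averages to 1. Key observation: the block from step 9 through step 12 cancels to the identity and can be dropped.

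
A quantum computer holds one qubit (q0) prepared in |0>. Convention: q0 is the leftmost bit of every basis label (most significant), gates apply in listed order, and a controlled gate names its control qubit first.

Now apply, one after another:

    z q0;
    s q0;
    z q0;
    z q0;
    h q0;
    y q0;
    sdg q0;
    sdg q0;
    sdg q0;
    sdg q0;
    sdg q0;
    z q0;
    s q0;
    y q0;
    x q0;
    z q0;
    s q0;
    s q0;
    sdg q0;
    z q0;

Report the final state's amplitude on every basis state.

After the circuit, the state carries amplitude sqrt(2)/2 on |0>, -sqrt(2)*I/2 on |1>.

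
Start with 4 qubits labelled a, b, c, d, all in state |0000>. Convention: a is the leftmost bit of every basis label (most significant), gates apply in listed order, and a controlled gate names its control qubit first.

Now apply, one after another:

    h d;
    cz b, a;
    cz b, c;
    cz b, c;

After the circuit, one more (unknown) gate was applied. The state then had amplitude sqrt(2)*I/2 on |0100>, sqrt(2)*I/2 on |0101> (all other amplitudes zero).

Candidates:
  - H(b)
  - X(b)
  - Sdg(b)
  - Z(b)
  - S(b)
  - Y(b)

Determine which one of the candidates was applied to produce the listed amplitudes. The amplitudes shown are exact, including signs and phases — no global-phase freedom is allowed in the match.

It was Y(b) that produced the state shown. Key observation: gates 3-4 undo each other exactly, leaving only the rest of the circuit to track.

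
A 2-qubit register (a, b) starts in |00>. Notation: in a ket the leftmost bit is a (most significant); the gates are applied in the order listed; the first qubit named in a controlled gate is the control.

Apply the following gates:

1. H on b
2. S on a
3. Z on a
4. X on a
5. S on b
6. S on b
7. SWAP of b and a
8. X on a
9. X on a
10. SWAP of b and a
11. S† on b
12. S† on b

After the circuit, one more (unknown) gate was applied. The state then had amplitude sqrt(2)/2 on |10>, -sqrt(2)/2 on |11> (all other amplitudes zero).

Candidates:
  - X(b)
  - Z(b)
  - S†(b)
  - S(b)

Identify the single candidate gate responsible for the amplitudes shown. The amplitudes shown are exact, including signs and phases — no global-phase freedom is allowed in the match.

The unique candidate consistent with the amplitudes is Z(b). Key observation: gates 5-12 undo each other exactly, leaving only the rest of the circuit to track.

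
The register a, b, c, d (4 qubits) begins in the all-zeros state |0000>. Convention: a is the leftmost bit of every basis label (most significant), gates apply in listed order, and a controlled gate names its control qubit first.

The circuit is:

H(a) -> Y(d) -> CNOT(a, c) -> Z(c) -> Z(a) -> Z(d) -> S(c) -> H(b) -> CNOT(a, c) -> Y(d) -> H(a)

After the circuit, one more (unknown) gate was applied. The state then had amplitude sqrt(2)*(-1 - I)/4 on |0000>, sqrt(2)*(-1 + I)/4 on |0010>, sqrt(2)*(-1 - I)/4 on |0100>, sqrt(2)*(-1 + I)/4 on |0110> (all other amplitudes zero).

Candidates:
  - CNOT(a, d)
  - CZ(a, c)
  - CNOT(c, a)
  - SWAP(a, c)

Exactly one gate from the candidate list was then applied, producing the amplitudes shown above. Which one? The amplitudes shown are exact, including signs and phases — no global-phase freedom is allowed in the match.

The unique candidate consistent with the amplitudes is SWAP(a, c).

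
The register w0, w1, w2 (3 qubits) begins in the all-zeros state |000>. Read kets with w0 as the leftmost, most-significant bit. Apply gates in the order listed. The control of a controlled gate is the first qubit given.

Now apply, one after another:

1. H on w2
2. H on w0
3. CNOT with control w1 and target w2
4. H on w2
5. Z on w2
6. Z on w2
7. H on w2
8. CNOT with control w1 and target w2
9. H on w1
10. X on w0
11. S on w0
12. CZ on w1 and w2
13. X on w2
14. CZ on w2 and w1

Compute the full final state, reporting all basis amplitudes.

After the circuit, the state carries amplitude sqrt(2)/4 on |000>, sqrt(2)/4 on |001>, -sqrt(2)/4 on |010>, -sqrt(2)/4 on |011>, sqrt(2)*I/4 on |100>, sqrt(2)*I/4 on |101>, -sqrt(2)*I/4 on |110>, -sqrt(2)*I/4 on |111>. Key observation: gates 3-8 undo each other exactly, leaving only the rest of the circuit to track.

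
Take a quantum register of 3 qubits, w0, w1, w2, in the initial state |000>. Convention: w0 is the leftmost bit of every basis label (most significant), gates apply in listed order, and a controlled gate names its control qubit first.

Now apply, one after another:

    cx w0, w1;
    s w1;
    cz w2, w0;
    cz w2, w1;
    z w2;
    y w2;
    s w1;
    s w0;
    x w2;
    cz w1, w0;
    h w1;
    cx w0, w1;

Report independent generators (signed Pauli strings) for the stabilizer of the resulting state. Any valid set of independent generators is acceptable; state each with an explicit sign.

One valid set of independent stabilizer generators is +IXI, +ZII, +IIZ (any independent generating set of the same group is equally correct).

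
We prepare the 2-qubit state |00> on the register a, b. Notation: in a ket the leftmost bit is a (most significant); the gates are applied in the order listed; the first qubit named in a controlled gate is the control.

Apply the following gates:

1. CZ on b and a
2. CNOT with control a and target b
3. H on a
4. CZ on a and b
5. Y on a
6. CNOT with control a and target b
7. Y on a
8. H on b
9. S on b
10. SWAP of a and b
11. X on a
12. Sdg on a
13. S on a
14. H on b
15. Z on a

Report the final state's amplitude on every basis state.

After the circuit, the state carries amplitude 0 on |00>, -sqrt(2)*I/2 on |01>, -sqrt(2)/2 on |10>, 0 on |11>.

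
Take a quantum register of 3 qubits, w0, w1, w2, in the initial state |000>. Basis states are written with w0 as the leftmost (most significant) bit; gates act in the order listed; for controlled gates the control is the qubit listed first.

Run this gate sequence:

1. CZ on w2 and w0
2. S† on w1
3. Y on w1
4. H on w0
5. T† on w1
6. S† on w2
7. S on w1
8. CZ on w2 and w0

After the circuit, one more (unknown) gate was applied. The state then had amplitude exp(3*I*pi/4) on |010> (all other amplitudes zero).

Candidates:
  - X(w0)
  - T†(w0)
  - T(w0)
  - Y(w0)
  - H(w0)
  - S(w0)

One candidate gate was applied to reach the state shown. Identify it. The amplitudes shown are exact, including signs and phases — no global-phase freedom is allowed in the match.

The unique candidate consistent with the amplitudes is H(w0).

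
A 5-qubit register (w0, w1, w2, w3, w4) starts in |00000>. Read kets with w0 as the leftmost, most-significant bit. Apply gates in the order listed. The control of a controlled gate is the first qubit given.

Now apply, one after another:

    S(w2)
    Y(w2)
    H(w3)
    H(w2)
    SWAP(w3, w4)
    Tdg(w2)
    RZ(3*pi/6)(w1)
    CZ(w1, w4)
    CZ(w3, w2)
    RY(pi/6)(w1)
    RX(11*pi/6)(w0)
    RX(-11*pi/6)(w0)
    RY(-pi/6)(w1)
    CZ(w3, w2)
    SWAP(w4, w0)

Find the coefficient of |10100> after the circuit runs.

|10100> carries amplitude -1/2 in the final state. Key observation: the block from step 9 through step 14 cancels to the identity and can be dropped.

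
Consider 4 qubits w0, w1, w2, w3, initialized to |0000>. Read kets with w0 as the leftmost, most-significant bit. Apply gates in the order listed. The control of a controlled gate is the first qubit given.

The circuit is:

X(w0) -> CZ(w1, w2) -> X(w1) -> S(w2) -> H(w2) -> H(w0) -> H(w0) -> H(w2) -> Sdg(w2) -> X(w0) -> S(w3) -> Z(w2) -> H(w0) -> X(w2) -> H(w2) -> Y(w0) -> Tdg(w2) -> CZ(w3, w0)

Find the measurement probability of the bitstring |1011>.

A full measurement returns |1011> with probability 0. Key observation: the block from step 4 through step 9 cancels to the identity and can be dropped.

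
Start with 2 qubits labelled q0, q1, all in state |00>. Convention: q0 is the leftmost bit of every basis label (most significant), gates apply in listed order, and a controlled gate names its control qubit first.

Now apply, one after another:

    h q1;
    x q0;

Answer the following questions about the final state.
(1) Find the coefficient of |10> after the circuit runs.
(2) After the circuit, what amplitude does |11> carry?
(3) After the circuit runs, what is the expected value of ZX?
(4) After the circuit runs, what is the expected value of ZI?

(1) The amplitude on |10> is sqrt(2)/2.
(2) The final state's coefficient on |11> equals sqrt(2)/2.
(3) In the final state, ZX has expectation -1.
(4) The observable ZI averages to -1.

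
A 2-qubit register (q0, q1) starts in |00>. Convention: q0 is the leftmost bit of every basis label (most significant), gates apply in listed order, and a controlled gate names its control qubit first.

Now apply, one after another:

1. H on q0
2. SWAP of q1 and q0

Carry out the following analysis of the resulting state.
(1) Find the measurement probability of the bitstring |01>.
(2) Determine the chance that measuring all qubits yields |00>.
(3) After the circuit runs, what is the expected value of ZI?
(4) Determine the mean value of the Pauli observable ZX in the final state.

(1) A full measurement returns |01> with probability 1/2.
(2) A full measurement returns |00> with probability 1/2.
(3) In the final state, ZI has expectation 1.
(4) In the final state, ZX has expectation 1.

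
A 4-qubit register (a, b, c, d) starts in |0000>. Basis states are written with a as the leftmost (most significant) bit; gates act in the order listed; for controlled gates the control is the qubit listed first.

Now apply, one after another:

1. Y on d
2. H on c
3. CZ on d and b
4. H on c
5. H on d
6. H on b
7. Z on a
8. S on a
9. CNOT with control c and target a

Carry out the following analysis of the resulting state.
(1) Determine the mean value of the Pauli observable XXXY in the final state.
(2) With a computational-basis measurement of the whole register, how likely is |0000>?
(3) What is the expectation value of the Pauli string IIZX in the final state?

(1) The observable XXXY averages to 0.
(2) The probability of measuring |0000> is 1/4.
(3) The observable IIZX averages to -1.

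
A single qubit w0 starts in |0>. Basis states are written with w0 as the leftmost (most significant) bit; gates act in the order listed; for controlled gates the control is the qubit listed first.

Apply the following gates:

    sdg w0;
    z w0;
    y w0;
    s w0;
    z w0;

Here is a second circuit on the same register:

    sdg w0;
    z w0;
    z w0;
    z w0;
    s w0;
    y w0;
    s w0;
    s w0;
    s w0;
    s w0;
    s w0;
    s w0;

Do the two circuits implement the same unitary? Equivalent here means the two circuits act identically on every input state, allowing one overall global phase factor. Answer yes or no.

No, they are not equivalent — no single phase factor reconciles the two unitaries.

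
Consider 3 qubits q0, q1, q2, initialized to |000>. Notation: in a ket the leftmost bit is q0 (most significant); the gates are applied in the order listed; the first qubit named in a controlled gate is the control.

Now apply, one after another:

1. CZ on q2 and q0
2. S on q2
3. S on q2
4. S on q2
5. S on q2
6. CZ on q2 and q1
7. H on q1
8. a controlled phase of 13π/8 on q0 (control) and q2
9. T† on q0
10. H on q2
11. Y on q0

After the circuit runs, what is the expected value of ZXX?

In the final state, ZXX has expectation -1. Key observation: steps 2-5 multiply out to the identity, so the circuit reduces to the remaining gates.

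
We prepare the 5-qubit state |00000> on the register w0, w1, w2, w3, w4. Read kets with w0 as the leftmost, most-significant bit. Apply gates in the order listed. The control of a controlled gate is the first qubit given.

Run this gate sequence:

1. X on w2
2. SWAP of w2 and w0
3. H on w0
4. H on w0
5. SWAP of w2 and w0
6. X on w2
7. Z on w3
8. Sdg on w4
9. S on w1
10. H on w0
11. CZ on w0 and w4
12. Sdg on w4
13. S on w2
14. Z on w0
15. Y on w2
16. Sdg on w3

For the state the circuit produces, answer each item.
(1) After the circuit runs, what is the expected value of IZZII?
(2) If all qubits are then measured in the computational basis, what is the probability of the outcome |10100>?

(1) The observable IZZII averages to -1. Key observation: the block from step 1 through step 6 cancels to the identity and can be dropped.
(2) A full measurement returns |10100> with probability 1/2.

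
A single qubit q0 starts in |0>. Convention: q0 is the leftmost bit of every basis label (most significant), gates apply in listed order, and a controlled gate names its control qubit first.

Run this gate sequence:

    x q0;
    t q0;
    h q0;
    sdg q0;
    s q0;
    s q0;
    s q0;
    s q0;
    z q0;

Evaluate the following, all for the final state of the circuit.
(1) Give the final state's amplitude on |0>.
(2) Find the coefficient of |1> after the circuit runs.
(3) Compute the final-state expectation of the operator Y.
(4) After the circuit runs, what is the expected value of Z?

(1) The amplitude on |0> is sqrt(2)*exp(I*pi/4)/2. Key observation: gates 5-8 undo each other exactly, leaving only the rest of the circuit to track.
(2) The final state's coefficient on |1> equals -sqrt(2)*exp(3*I*pi/4)/2.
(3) The expectation value of Y is -1.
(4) In the final state, Z has expectation 0.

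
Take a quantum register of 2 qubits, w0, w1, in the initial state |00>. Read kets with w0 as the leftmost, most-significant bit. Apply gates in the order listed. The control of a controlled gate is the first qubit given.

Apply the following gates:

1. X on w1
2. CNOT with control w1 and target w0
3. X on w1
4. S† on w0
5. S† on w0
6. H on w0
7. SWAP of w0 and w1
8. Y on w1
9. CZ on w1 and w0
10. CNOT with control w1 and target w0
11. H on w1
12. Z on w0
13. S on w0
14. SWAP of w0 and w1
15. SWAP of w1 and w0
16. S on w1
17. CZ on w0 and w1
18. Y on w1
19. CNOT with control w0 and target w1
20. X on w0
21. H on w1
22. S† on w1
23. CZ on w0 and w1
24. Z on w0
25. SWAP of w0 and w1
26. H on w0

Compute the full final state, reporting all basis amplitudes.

After the circuit, the state carries amplitude -1/2 - I/2 on |00>, -1/2 + I/2 on |01>, 0 on |10>, 0 on |11>.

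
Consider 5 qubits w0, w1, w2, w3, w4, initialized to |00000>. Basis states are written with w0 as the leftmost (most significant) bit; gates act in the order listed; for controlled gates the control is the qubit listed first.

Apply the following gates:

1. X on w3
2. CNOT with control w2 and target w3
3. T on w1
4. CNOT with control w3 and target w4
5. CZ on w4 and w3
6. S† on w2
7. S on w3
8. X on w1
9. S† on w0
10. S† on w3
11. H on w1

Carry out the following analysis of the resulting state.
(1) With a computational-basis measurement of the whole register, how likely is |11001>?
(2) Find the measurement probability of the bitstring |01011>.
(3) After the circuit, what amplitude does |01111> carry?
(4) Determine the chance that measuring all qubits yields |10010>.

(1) Outcome |11001> occurs with probability 0.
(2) The probability of measuring |01011> is 1/2.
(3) The amplitude on |01111> is 0.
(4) A full measurement returns |10010> with probability 0.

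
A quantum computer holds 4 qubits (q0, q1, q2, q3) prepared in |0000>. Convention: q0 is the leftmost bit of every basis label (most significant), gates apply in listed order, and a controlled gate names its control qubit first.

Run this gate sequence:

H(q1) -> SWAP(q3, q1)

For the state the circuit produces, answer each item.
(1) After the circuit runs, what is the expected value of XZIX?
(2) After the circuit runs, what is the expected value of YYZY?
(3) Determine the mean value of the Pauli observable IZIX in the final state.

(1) The observable XZIX averages to 0.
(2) The expectation value of YYZY is 0.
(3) In the final state, IZIX has expectation 1.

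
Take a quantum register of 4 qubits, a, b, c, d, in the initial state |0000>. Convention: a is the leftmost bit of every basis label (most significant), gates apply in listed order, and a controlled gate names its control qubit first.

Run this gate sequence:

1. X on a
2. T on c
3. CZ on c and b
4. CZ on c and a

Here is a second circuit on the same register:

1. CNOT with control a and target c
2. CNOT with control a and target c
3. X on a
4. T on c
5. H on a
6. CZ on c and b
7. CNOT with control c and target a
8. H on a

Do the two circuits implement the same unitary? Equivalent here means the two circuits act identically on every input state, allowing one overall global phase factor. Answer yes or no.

Yes: on every input state the two circuits agree up to one overall phase factor.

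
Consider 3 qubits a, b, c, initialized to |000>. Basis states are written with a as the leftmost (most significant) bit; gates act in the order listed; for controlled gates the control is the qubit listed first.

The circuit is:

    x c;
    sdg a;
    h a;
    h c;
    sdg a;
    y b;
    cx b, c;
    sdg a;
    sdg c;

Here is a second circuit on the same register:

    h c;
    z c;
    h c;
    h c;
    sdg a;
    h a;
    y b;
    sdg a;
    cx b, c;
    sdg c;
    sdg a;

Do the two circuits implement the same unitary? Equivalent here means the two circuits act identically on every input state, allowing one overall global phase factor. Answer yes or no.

Yes — the two circuits implement the same unitary up to a global phase.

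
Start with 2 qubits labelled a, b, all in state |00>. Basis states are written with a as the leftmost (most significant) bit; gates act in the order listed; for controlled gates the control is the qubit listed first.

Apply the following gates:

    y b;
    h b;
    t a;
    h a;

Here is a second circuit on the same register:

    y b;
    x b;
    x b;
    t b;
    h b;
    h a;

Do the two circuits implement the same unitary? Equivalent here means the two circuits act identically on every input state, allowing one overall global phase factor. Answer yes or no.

No, they are not equivalent — no single phase factor reconciles the two unitaries.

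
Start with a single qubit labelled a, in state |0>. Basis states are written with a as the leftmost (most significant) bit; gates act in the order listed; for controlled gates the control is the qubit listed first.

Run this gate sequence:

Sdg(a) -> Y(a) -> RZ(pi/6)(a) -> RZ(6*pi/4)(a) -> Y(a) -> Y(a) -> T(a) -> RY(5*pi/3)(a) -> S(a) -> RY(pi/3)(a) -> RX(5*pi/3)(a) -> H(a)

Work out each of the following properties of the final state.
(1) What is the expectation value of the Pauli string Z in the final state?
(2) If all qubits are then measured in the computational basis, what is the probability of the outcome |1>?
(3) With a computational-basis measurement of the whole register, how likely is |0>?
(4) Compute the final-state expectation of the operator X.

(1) The observable Z averages to -sqrt(3)/4.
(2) Outcome |1> occurs with probability sqrt(3)/8 + 1/2.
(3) A full measurement returns |0> with probability 1/2 - sqrt(3)/8.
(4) In the final state, X has expectation -7/8.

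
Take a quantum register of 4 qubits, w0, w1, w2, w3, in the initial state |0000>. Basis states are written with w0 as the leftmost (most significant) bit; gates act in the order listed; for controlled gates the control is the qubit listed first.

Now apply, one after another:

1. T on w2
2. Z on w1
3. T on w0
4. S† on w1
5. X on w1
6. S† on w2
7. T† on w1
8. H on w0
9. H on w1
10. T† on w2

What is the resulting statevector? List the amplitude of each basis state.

The final amplitudes are -exp(3*I*pi/4)/2 on |0000>, exp(3*I*pi/4)/2 on |0100>, -exp(3*I*pi/4)/2 on |1000>, exp(3*I*pi/4)/2 on |1100>, and 0 on every other basis state.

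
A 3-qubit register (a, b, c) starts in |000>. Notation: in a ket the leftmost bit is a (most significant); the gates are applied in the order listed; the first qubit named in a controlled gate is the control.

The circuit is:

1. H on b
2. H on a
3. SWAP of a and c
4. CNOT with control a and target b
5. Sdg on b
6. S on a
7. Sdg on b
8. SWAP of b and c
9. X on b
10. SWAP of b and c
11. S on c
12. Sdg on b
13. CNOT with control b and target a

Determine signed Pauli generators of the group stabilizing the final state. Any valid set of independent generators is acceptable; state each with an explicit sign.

One valid set of independent stabilizer generators is +XYI, +IIY, +ZZI (any independent generating set of the same group is equally correct).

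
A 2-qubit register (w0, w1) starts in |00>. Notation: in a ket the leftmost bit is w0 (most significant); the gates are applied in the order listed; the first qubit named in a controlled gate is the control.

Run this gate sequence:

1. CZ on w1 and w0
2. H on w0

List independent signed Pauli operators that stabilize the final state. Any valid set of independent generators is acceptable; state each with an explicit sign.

The final state is stabilized by the group generated by +XI, +IZ; other independent generating sets are equally valid.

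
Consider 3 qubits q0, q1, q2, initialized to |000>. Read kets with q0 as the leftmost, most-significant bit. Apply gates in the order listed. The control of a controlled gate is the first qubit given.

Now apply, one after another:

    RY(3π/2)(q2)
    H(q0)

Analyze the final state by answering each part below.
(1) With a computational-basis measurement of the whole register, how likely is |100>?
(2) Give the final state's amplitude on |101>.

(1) Outcome |100> occurs with probability 1/4.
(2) The final state's coefficient on |101> equals 1/2.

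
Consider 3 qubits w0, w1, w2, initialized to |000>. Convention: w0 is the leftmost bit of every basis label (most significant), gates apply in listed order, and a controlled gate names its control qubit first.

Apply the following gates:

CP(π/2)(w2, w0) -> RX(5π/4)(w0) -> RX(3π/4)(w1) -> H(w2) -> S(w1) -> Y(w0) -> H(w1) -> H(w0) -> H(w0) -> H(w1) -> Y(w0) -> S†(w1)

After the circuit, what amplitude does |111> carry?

|111> carries amplitude -sqrt(2)/4 - 1/4 in the final state.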